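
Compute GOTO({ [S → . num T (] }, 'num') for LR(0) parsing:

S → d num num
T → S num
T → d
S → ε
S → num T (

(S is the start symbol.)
GOTO(I, 'num') = CLOSURE({ [A → αX.β] : [A → α.Xβ] ∈ I, X = 'num' })

Items with dot before 'num', with the dot advanced:
  [S → . num T (] → [S → num . T (]
Closure of the advanced items:
  [S → num . T (] has the dot before T: add [T → . S num], [T → . d]
  [T → . S num] has the dot before S: add [S → . d num num], [S → .], [S → . num T (]

GOTO = { [S → . d num num], [S → . num T (], [S → .], [S → num . T (], [T → . S num], [T → . d] }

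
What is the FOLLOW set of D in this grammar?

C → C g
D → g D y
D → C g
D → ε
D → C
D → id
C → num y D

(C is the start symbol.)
In D → g D y: D is followed by y, add FIRST(y) \ {ε} = { 'y' }
In C → num y D: D is at the end, add FOLLOW(C)

The FOLLOW sets referred to above (computed the same way, to a fixed point):
  FOLLOW(C) = { $, 'g', 'y' }

Taking the union: FOLLOW(D) = { $, 'g', 'y' }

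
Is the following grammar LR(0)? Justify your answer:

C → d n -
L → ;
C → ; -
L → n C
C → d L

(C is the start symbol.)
Yes, the grammar is LR(0)

Augment with C' → C and build the canonical LR(0) collection (I0 = CLOSURE({[C' → . C]}), then GOTO on every symbol after a dot until no new states appear). It has 10 states:
  I0: { [C → . ; -], [C → . d L], [C → . d n -], [C' → . C] }  — shift
  I1: { [C → ; . -] }  — shift
  I2: { [C' → C .] }  — accept
  I3: { [C → d . L], [C → d . n -], [L → . ;], [L → . n C] }  — shift
  I4: { [L → ; .] }  — reduce
  I5: { [C → d L .] }  — reduce
  I6: { [C → . ; -], [C → . d L], [C → . d n -], [C → d n . -], [L → n . C] }  — shift
  I7: { [C → d n - .] }  — reduce
  I8: { [L → n C .] }  — reduce
  I9: { [C → ; - .] }  — reduce

Every state is either a pure shift/goto state or contains exactly one complete item and nothing to shift — no conflicts. The grammar is LR(0).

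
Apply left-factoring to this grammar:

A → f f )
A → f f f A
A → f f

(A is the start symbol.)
A → f f A'
A' → )
A' → f A
A' → ε

Left-factoring transforms A → αβ₁ | αβ₂ into A → αA' and A' → β₁ | β₂
(α is the longest common prefix among the alternatives). Repeat until
no nonterminal has two alternatives with a common prefix.

Round 1: A has alternatives sharing prefix 'f f'. Introduce A': A → f f A'
  Add: A' → )
  Add: A' → f A
  Add: A' → ε

No remaining common prefixes — done.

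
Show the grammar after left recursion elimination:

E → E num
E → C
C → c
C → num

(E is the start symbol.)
E is directly left-recursive. The standard transformation for
  A → A α₁ | ... | A α_m | β₁ | ... | β_n
is
  A  → β₁ A' | ... | β_n A'
  A' → α₁ A' | ... | α_m A' | ε

E → C becomes E → C E'
E → E num becomes E' → num E'
Add E' → ε

Productions for other non-terminals are unchanged:
  C → c
  C → num

Resulting grammar:
E → C E'
E' → num E'
E' → ε
C → c
C → num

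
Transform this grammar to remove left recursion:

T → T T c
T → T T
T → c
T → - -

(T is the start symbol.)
T is directly left-recursive. The standard transformation for
  A → A α₁ | ... | A α_m | β₁ | ... | β_n
is
  A  → β₁ A' | ... | β_n A'
  A' → α₁ A' | ... | α_m A' | ε

T → c becomes T → c T'
T → - - becomes T → - - T'
T → T T c becomes T' → T c T'
T → T T becomes T' → T T'
Add T' → ε

Resulting grammar:
T → c T'
T → - - T'
T' → T c T'
T' → T T'
T' → ε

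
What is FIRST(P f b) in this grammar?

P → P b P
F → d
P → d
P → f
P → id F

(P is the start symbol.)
FIRST sets of the non-terminals involved (from the grammar, by fixed-point iteration):
  FIRST(P) = { 'd', 'f', 'id' }

To compute FIRST(P f b), process the symbols left to right:
Symbol P is a non-terminal. Add FIRST(P) \ {ε} = { 'd', 'f', 'id' }
P is not nullable (ε ∉ FIRST(P)), so stop here.
FIRST(P f b) = { 'd', 'f', 'id' }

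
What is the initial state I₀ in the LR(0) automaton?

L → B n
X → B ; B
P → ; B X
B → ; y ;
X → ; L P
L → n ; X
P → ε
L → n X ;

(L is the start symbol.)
First, augment the grammar with L' → L
I₀ = CLOSURE({ [L' → . L] }):
  [L' → . L] has the dot before L: add [L → . B n], [L → . n ; X], [L → . n X ;]
  [L → . B n] has the dot before B: add [B → . ; y ;]
No further items can be added.

I₀ = { [B → . ; y ;], [L → . B n], [L → . n ; X], [L → . n X ;], [L' → . L] }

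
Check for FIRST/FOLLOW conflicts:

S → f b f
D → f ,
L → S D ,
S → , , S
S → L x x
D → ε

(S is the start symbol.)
A FIRST/FOLLOW conflict occurs when a non-terminal N has a nullable alternative N → β (β ⇒* ε) and another alternative N → α with FIRST(α) ∩ FOLLOW(N) ≠ ∅: on such a lookahead the parser cannot decide between expanding α and letting N vanish via β.

Nullable non-terminals: D.

D: nullable alternative(s) D → ε; FOLLOW(D) = { ',' }
  D → f ,: FIRST \ {ε} = { 'f' } — disjoint from FOLLOW(D)
  D → ε: FIRST \ {ε} = { } — this is the only nullable alternative, skip

L, S have no nullable alternative, so no FIRST/FOLLOW check is needed there.

No FIRST/FOLLOW conflicts found.

Answer: No FIRST/FOLLOW conflicts.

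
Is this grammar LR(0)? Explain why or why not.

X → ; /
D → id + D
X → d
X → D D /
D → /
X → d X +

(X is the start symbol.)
No. Shift-reduce conflict between [X → d .] and [D → . /]

A grammar is LR(0) if no state in the canonical LR(0) collection has:
  - both a shift item (dot before a terminal) and a complete item (shift-reduce conflict), or
  - two or more complete items (reduce-reduce conflict; the accept item [X' → X .] counts as a complete item here).

Augment with X' → X and build the canonical LR(0) collection (I0 = CLOSURE({[X' → . X]}), then GOTO on every symbol after a dot until no new states appear). It has 14 states:
  I0: { [D → . /], [D → . id + D], [X → . ; /], [X → . D D /], [X → . d X +], [X → . d], [X' → . X] }  — shift
  I1: { [D → / .] }  — reduce
  I2: { [X → ; . /] }  — shift
  I3: { [D → . /], [D → . id + D], [X → D . D /] }  — shift
  I4: { [X' → X .] }  — accept
  I5: { [D → . /], [D → . id + D], [X → . ; /], [X → . D D /], [X → . d X +], [X → . d], [X → d . X +], [X → d .] }  — shift, reduce
  I6: { [D → id . + D] }  — shift
  I7: { [D → . /], [D → . id + D], [D → id + . D] }  — shift
  I8: { [D → id + D .] }  — reduce
  I9: { [X → d X . +] }  — shift
  I10: { [X → d X + .] }  — reduce
  I11: { [X → D D . /] }  — shift
  I12: { [X → D D / .] }  — reduce
  I13: { [X → ; / .] }  — reduce

Conflict in state I5:
  Shift-reduce conflict between [X → d .] and [D → . /]
So the grammar is NOT LR(0).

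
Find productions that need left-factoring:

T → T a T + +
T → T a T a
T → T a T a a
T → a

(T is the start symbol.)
Yes, T has productions with common prefix 'T a T'

Left-factoring is needed when two productions for the same non-terminal
share a common prefix on the right-hand side.

Productions for T:
  T → T a T + +
  T → T a T a
  T → T a T a a
  T → a

Found common prefix 'T a T' in productions for T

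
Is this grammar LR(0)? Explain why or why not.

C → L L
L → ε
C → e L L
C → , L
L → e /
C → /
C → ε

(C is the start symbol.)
A grammar is LR(0) if no state in the canonical LR(0) collection has:
  - both a shift item (dot before a terminal) and a complete item (shift-reduce conflict), or
  - two or more complete items (reduce-reduce conflict; the accept item [C' → C .] counts as a complete item here).

Augment with C' → C and build the canonical LR(0) collection (I0 = CLOSURE({[C' → . C]}), then GOTO on every symbol after a dot until no new states appear). It has 12 states:
  I0: { [C → . , L], [C → . /], [C → . L L], [C → . e L L], [C → .], [C' → . C], [L → . e /], [L → .] }  — shift, 2 reduces
  I1: { [C → , . L], [L → . e /], [L → .] }  — shift, reduce
  I2: { [C → / .] }  — reduce
  I3: { [C' → C .] }  — accept
  I4: { [C → L . L], [L → . e /], [L → .] }  — shift, reduce
  I5: { [C → e . L L], [L → . e /], [L → .], [L → e . /] }  — shift, reduce
  I6: { [L → e / .] }  — reduce
  I7: { [C → e L . L], [L → . e /], [L → .] }  — shift, reduce
  I8: { [L → e . /] }  — shift
  I9: { [C → e L L .] }  — reduce
  I10: { [C → L L .] }  — reduce
  I11: { [C → , L .] }  — reduce

Conflict in state I0:
  Shift-reduce conflict between [C → .] and [C → . , L]
So the grammar is NOT LR(0).

Answer: No. Shift-reduce conflict between [C → .] and [C → . , L]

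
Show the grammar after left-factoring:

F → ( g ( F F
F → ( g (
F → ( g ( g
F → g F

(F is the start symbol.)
F → ( g ( F'
F' → F F
F' → ε
F' → g
F → g F

Left-factoring transforms A → αβ₁ | αβ₂ into A → αA' and A' → β₁ | β₂
(α is the longest common prefix among the alternatives). Repeat until
no nonterminal has two alternatives with a common prefix.

Round 1: F has alternatives sharing prefix '( g ('. Introduce F': F → ( g ( F'
  Add: F' → F F
  Add: F' → ε
  Add: F' → g

No remaining common prefixes — done.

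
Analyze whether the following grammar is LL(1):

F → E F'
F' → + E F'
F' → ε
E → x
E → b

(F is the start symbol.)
A grammar is LL(1) if for each non-terminal N with multiple productions, the predict sets of those productions are pairwise disjoint, where PREDICT(N → α) = (FIRST(α) \ {ε}) ∪ (FOLLOW(N) if α ⇒* ε).

Relevant sets:
  FOLLOW(F') = { $ }

For F':
  PREDICT(F' → '+' E F') = { '+' }
  PREDICT(F' → ε) = { $ }
For E:
  PREDICT(E → x) = { 'x' }
  PREDICT(E → b) = { 'b' }
F has a single production, so nothing to check there.

All predict sets are disjoint. The grammar IS LL(1).

Answer: Yes, the grammar is LL(1).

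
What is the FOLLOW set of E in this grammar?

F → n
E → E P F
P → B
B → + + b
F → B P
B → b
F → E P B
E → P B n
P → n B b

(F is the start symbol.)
In E → E P F: E is followed by P F, add FIRST(P F) \ {ε} = { '+', 'b', 'n' }
In F → E P B: E is followed by P B, add FIRST(P B) \ {ε} = { '+', 'b', 'n' }

Taking the union: FOLLOW(E) = { '+', 'b', 'n' }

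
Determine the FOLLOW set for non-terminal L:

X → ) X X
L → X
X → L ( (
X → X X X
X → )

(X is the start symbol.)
In X → L ( (: L is followed by '(' '(', add FIRST('(' '(') \ {ε} = { '(' }

Taking the union: FOLLOW(L) = { '(' }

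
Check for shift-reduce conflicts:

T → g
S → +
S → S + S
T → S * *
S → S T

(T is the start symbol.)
Yes — I6: [S → + .] vs [S → . +]; I8: [S → S + S .] vs [S → . +]

A shift-reduce conflict occurs when an LR(0) state has both:
  - a complete (reduce) item [A → α .] (dot at the end), and
  - a shift item [B → β . c γ] (dot before a terminal).

Augment with T' → T and build the canonical LR(0) collection (I0 = CLOSURE({[T' → . T]}), then GOTO on every symbol after a dot until no new states appear). It has 10 states:
  I0: { [S → . +], [S → . S + S], [S → . S T], [T → . S * *], [T → . g], [T' → . T] }  — shift
  I1: { [S → + .] }  — reduce
  I2: { [S → . +], [S → . S + S], [S → . S T], [S → S . + S], [S → S . T], [T → . S * *], [T → . g], [T → S . * *] }  — shift
  I3: { [T' → T .] }  — accept
  I4: { [T → g .] }  — reduce
  I5: { [T → S * . *] }  — shift
  I6: { [S → + .], [S → . +], [S → . S + S], [S → . S T], [S → S + . S] }  — shift, reduce
  I7: { [S → S T .] }  — reduce
  I8: { [S → . +], [S → . S + S], [S → . S T], [S → S + S .], [S → S . + S], [S → S . T], [T → . S * *], [T → . g] }  — shift, reduce
  I9: { [T → S * * .] }  — reduce

I6 contains reduce item [S → + .] and shift item [S → . +] — shift-reduce conflict.
I8 contains reduce item [S → S + S .] and shift items [S → . +], [S → S . + S], [T → . g] — shift-reduce conflict.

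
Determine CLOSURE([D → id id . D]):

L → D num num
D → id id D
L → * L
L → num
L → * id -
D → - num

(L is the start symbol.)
To compute CLOSURE, for each item [A → α.Bβ] where B is a non-terminal, add [B → .γ] for all productions B → γ; repeat for the newly added items until nothing changes.

Start with: [D → id id . D]
  [D → id id . D] has the dot before D: add [D → . id id D], [D → . - num]
No further items can be added.

CLOSURE = { [D → . - num], [D → . id id D], [D → id id . D] }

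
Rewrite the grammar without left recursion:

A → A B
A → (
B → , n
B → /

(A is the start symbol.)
A → ( A'
A' → B A'
A' → ε
B → , n
B → /

A is directly left-recursive. The standard transformation for
  A → A α₁ | ... | A α_m | β₁ | ... | β_n
is
  A  → β₁ A' | ... | β_n A'
  A' → α₁ A' | ... | α_m A' | ε

A → ( becomes A → ( A'
A → A B becomes A' → B A'
Add A' → ε

Productions for other non-terminals are unchanged:
  B → , n
  B → /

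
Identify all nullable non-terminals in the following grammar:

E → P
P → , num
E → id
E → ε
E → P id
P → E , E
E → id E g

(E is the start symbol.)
{ 'E' }

ε-productions: E → ε
So E is immediately nullable.
No further non-terminal can be added: every production for the remaining non-terminals contains a terminal or a non-nullable non-terminal.
Nullable = { 'E' }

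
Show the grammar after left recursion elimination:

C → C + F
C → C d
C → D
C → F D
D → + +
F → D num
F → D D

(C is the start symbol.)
C → D C'
C → F D C'
C' → + F C'
C' → d C'
C' → ε
D → + +
F → D num
F → D D

C is directly left-recursive. The standard transformation for
  A → A α₁ | ... | A α_m | β₁ | ... | β_n
is
  A  → β₁ A' | ... | β_n A'
  A' → α₁ A' | ... | α_m A' | ε

C → D becomes C → D C'
C → F D becomes C → F D C'
C → C + F becomes C' → + F C'
C → C d becomes C' → d C'
Add C' → ε

Productions for other non-terminals are unchanged:
  D → + +
  F → D num
  F → D D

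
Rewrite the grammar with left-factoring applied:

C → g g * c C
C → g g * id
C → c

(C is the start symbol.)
C → g g * C'
C' → c C
C' → id
C → c

Left-factoring transforms A → αβ₁ | αβ₂ into A → αA' and A' → β₁ | β₂
(α is the longest common prefix among the alternatives). Repeat until
no nonterminal has two alternatives with a common prefix.

Round 1: C has alternatives sharing prefix 'g g *'. Introduce C': C → g g * C'
  Add: C' → c C
  Add: C' → id

No remaining common prefixes — done.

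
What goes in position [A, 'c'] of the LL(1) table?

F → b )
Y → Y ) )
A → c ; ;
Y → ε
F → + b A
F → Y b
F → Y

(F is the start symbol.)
To find M[A, 'c'], we find productions for A where 'c' is in the predict set (PREDICT(N → α) = (FIRST(α) \ {ε}) ∪ (FOLLOW(N) if α ⇒* ε)).

A → c ; ;: PREDICT = { 'c' }
  'c' is in predict set, so this production goes in M[A, 'c']

M[A, 'c'] = A → c ; ;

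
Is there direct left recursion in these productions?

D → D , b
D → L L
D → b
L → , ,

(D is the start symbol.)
Yes, D is left-recursive

Direct left recursion occurs when N → N α for some non-terminal N (the right-hand side begins with the left-hand side itself).

D → D , b: LEFT RECURSIVE (starts with D)
D → L L: starts with L
D → b: starts with b
L → , ,: starts with ','

The grammar has direct left recursion on: D.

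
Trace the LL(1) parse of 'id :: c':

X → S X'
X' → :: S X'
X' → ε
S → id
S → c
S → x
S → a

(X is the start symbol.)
Stack is shown with the top on the left.

Stack      Input      Action
----------------------------
X $        id :: c $  output X → S X'
S X' $     id :: c $  output S → id
id X' $    id :: c $  match 'id'
X' $       :: c $     output X' → :: S X'
:: S X' $  :: c $     match '::'
S X' $     c $        output S → c
c X' $     c $        match 'c'
X' $       $          output X' → ε
$          $          accept

The string is accepted.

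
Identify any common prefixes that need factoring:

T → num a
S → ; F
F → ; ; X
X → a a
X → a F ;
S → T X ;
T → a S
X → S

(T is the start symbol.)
Yes, X has productions with common prefix 'a'

Left-factoring is needed when two productions for the same non-terminal
share a common prefix on the right-hand side.

Productions for T:
  T → num a
  T → a S
Productions for S:
  S → ; F
  S → T X ;
Productions for X:
  X → a a
  X → a F ;
  X → S

Found common prefix 'a' in productions for X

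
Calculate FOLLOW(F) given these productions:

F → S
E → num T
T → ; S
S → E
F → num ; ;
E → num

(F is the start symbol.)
F is the start symbol, so $ ∈ FOLLOW(F).
F does not occur on any right-hand side.

Taking the union: FOLLOW(F) = { $ }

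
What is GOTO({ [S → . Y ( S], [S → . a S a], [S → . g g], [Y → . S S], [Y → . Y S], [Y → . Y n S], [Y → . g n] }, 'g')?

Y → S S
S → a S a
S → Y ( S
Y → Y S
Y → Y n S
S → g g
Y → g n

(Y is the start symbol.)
{ [S → g . g], [Y → g . n] }

GOTO(I, 'g') = CLOSURE({ [A → αX.β] : [A → α.Xβ] ∈ I, X = 'g' })

Items with dot before 'g', with the dot advanced:
  [S → . g g] → [S → g . g]
  [Y → . g n] → [Y → g . n]
Closure adds nothing (no advanced item has the dot before a non-terminal).

GOTO = { [S → g . g], [Y → g . n] }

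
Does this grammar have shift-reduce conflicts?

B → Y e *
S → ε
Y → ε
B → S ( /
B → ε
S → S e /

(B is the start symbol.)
Augment with B' → B and build the canonical LR(0) collection (I0 = CLOSURE({[B' → . B]}), then GOTO on every symbol after a dot until no new states appear). It has 10 states:
  I0: { [B → . S ( /], [B → . Y e *], [B → .], [B' → . B], [S → . S e /], [S → .], [Y → .] }  — 3 reduces
  I1: { [B' → B .] }  — accept
  I2: { [B → S . ( /], [S → S . e /] }  — shift
  I3: { [B → Y . e *] }  — shift
  I4: { [B → Y e . *] }  — shift
  I5: { [B → Y e * .] }  — reduce
  I6: { [B → S ( . /] }  — shift
  I7: { [S → S e . /] }  — shift
  I8: { [S → S e / .] }  — reduce
  I9: { [B → S ( / .] }  — reduce

No state contains both a complete item and a shift item.

Answer: No shift-reduce conflicts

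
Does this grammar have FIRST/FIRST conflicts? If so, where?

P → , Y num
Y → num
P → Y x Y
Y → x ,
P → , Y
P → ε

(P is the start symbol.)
Yes. P → ',' Y num / P → ',' Y on { ',' }

A FIRST/FIRST conflict occurs when two productions N → α and N → β for the same non-terminal have FIRST(α) ∩ FIRST(β) ≠ ∅ (with ε ∈ FIRST of a nullable right-hand side, so two nullable alternatives also conflict).

FIRST sets of the non-terminals at (or reachable through a nullable prefix from) the front of some alternative:
  FIRST(Y) = { 'num', 'x' }

Productions for P:
  P → , Y num: FIRST = { ',' }
  P → Y x Y: FIRST = { 'num', 'x' }
  P → , Y: FIRST = { ',' }
  P → ε: FIRST = { ε }
Productions for Y:
  Y → num: FIRST = { 'num' }
  Y → x ,: FIRST = { 'x' }

Conflict for P: P → , Y num and P → , Y
  Overlap: { ',' }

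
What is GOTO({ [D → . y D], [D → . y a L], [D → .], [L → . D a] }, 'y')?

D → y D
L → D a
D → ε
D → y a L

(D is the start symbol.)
GOTO(I, 'y') = CLOSURE({ [A → αX.β] : [A → α.Xβ] ∈ I, X = 'y' })

Items with dot before 'y', with the dot advanced:
  [D → . y D] → [D → y . D]
  [D → . y a L] → [D → y . a L]
Closure of the advanced items:
  [D → y . D] has the dot before D: add [D → . y D], [D → .], [D → . y a L]

GOTO = { [D → . y D], [D → . y a L], [D → .], [D → y . D], [D → y . a L] }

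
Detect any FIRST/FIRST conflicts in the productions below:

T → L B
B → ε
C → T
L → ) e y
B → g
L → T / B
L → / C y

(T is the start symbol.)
FIRST sets of the non-terminals at (or reachable through a nullable prefix from) the front of some alternative:
  FIRST(T) = { ')', '/' }

Productions for B:
  B → ε: FIRST = { ε }
  B → g: FIRST = { 'g' }
Productions for L:
  L → ) e y: FIRST = { ')' }
  L → T / B: FIRST = { ')', '/' }
  L → / C y: FIRST = { '/' }
T, C have only one production, so no FIRST/FIRST conflict is possible there.

Conflict for L: L → ) e y and L → T / B
  Overlap: { ')' }
Conflict for L: L → T / B and L → / C y
  Overlap: { '/' }

Answer: Yes. L → ')' e y / L → T '/' B on { ')' }; L → T '/' B / L → '/' C y on { '/' }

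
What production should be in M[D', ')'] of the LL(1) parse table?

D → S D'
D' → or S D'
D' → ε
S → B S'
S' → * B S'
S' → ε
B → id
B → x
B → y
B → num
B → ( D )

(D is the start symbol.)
To find M[D', ')'], we find productions for D' where ')' is in the predict set (PREDICT(N → α) = (FIRST(α) \ {ε}) ∪ (FOLLOW(N) if α ⇒* ε)).

Relevant sets:
  FOLLOW(D') = { $, ')' }

D' → or S D': PREDICT = { 'or' }
D' → ε: PREDICT = { $, ')' }
  ')' is in predict set, so this production goes in M[D', ')']

M[D', ')'] = D' → ε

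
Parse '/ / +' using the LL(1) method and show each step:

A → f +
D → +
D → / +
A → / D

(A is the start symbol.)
LL(1) parsing maintains a stack (initially the start symbol over $) and the input. At each step: if the stack top is a terminal, match it against the current input token; if it is a non-terminal N, replace it with the RHS of M[N, lookahead] (the unique production whose predict set contains the lookahead).

Stack is shown with the top on the left.

Stack  Input    Action
----------------------
A $    / / + $  output A → / D
/ D $  / / + $  match '/'
D $    / + $    output D → / +
/ + $  / + $    match '/'
+ $    + $      match '+'
$      $        accept

The string is accepted.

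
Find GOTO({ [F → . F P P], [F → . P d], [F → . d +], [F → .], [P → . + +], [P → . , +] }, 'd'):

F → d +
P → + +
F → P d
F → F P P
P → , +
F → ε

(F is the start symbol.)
{ [F → d . +] }

GOTO(I, 'd') = CLOSURE({ [A → αX.β] : [A → α.Xβ] ∈ I, X = 'd' })

Items with dot before 'd', with the dot advanced:
  [F → . d +] → [F → d . +]
Closure adds nothing (no advanced item has the dot before a non-terminal).

GOTO = { [F → d . +] }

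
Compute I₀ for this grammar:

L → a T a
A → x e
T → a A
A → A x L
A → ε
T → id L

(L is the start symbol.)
{ [L → . a T a], [L' → . L] }

First, augment the grammar with L' → L
I₀ = CLOSURE({ [L' → . L] }):
  [L' → . L] has the dot before L: add [L → . a T a]
No further items can be added.

I₀ = { [L → . a T a], [L' → . L] }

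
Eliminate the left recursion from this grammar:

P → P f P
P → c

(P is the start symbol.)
P is directly left-recursive. The standard transformation for
  A → A α₁ | ... | A α_m | β₁ | ... | β_n
is
  A  → β₁ A' | ... | β_n A'
  A' → α₁ A' | ... | α_m A' | ε

P → c becomes P → c P'
P → P f P becomes P' → f P P'
Add P' → ε

Resulting grammar:
P → c P'
P' → f P P'
P' → ε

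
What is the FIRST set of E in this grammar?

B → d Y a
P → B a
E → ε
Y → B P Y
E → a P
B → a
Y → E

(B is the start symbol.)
To compute FIRST(E), examine every production with E on the left-hand side, reading each right-hand side left to right until a non-nullable symbol is reached.

From E → ε:
  - ε-production, so ε ∈ FIRST(E)
From E → a P:
  - a is a terminal: add 'a' and stop

Collecting: FIRST(E) = { 'a', ε }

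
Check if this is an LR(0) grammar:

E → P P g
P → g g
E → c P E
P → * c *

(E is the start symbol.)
A grammar is LR(0) if no state in the canonical LR(0) collection has:
  - both a shift item (dot before a terminal) and a complete item (shift-reduce conflict), or
  - two or more complete items (reduce-reduce conflict; the accept item [E' → E .] counts as a complete item here).

Augment with E' → E and build the canonical LR(0) collection (I0 = CLOSURE({[E' → . E]}), then GOTO on every symbol after a dot until no new states appear). It has 13 states:
  I0: { [E → . P P g], [E → . c P E], [E' → . E], [P → . * c *], [P → . g g] }  — shift
  I1: { [P → * . c *] }  — shift
  I2: { [E' → E .] }  — accept
  I3: { [E → P . P g], [P → . * c *], [P → . g g] }  — shift
  I4: { [E → c . P E], [P → . * c *], [P → . g g] }  — shift
  I5: { [P → g . g] }  — shift
  I6: { [P → g g .] }  — reduce
  I7: { [E → . P P g], [E → . c P E], [E → c P . E], [P → . * c *], [P → . g g] }  — shift
  I8: { [E → c P E .] }  — reduce
  I9: { [E → P P . g] }  — shift
  I10: { [E → P P g .] }  — reduce
  I11: { [P → * c . *] }  — shift
  I12: { [P → * c * .] }  — reduce

Every state is either a pure shift/goto state or contains exactly one complete item and nothing to shift — no conflicts. The grammar is LR(0).

Answer: Yes, the grammar is LR(0)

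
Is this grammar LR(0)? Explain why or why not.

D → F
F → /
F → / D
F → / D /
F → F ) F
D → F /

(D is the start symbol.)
No. Shift-reduce conflict between [F → / .] and [F → . /]

A grammar is LR(0) if no state in the canonical LR(0) collection has:
  - both a shift item (dot before a terminal) and a complete item (shift-reduce conflict), or
  - two or more complete items (reduce-reduce conflict; the accept item [D' → D .] counts as a complete item here).

Augment with D' → D and build the canonical LR(0) collection (I0 = CLOSURE({[D' → . D]}), then GOTO on every symbol after a dot until no new states appear). It has 9 states:
  I0: { [D → . F /], [D → . F], [D' → . D], [F → . / D /], [F → . / D], [F → . /], [F → . F ) F] }  — shift
  I1: { [D → . F /], [D → . F], [F → . / D /], [F → . / D], [F → . /], [F → . F ) F], [F → / . D /], [F → / . D], [F → / .] }  — shift, reduce
  I2: { [D' → D .] }  — accept
  I3: { [D → F . /], [D → F .], [F → F . ) F] }  — shift, reduce
  I4: { [F → . / D /], [F → . / D], [F → . /], [F → . F ) F], [F → F ) . F] }  — shift
  I5: { [D → F / .] }  — reduce
  I6: { [F → F ) F .], [F → F . ) F] }  — shift, reduce
  I7: { [F → / D . /], [F → / D .] }  — shift, reduce
  I8: { [F → / D / .] }  — reduce

Conflict in state I1:
  Shift-reduce conflict between [F → / .] and [F → . /]
So the grammar is NOT LR(0).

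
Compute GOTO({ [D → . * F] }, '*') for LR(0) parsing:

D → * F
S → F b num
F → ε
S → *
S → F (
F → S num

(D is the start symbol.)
{ [D → * . F], [F → . S num], [F → .], [S → . *], [S → . F (], [S → . F b num] }

GOTO(I, '*') = CLOSURE({ [A → αX.β] : [A → α.Xβ] ∈ I, X = '*' })

Items with dot before '*', with the dot advanced:
  [D → . * F] → [D → * . F]
Closure of the advanced items:
  [D → * . F] has the dot before F: add [F → .], [F → . S num]
  [F → . S num] has the dot before S: add [S → . F b num], [S → . *], [S → . F (]

GOTO = { [D → * . F], [F → . S num], [F → .], [S → . *], [S → . F (], [S → . F b num] }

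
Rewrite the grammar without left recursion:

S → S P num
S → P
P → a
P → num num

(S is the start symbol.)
S is directly left-recursive. The standard transformation for
  A → A α₁ | ... | A α_m | β₁ | ... | β_n
is
  A  → β₁ A' | ... | β_n A'
  A' → α₁ A' | ... | α_m A' | ε

S → P becomes S → P S'
S → S P num becomes S' → P num S'
Add S' → ε

Productions for other non-terminals are unchanged:
  P → a
  P → num num

Resulting grammar:
S → P S'
S' → P num S'
S' → ε
P → a
P → num num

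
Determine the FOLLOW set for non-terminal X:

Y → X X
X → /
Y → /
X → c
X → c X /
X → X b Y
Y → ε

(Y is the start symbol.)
To compute FOLLOW(X), find every occurrence of X on a right-hand side N → α X β: add FIRST(β) \ {ε}, and if β is empty or nullable also add FOLLOW(N). Iterate to a fixed point.

In Y → X X: X is followed by X, add FIRST(X) \ {ε} = { '/', 'c' }
In Y → X X: X is at the end, add FOLLOW(Y)
In X → c X /: X is followed by '/', add FIRST('/') \ {ε} = { '/' }
In X → X b Y: X is followed by b Y, add FIRST(b Y) \ {ε} = { 'b' }

The FOLLOW sets referred to above (computed the same way, to a fixed point):
  FOLLOW(Y) = { $, '/', 'b', 'c' }

Taking the union: FOLLOW(X) = { $, '/', 'b', 'c' }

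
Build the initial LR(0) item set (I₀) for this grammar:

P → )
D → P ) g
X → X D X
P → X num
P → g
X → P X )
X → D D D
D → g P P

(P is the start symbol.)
{ [D → . P ) g], [D → . g P P], [P → . )], [P → . X num], [P → . g], [P' → . P], [X → . D D D], [X → . P X )], [X → . X D X] }

First, augment the grammar with P' → P
I₀ = CLOSURE({ [P' → . P] }):
  [P' → . P] has the dot before P: add [P → . )], [P → . X num], [P → . g]
  [P → . X num] has the dot before X: add [X → . X D X], [X → . P X )], [X → . D D D]
  [X → . D D D] has the dot before D: add [D → . P ) g], [D → . g P P]
No further items can be added.

I₀ = { [D → . P ) g], [D → . g P P], [P → . )], [P → . X num], [P → . g], [P' → . P], [X → . D D D], [X → . P X )], [X → . X D X] }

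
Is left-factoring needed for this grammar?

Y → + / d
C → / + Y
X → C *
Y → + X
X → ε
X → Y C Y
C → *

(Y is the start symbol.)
Left-factoring is needed when two productions for the same non-terminal
share a common prefix on the right-hand side.

Productions for Y:
  Y → + / d
  Y → + X
Productions for C:
  C → / + Y
  C → *
Productions for X:
  X → C *
  X → ε
  X → Y C Y

Found common prefix '+' in productions for Y

Answer: Yes, Y has productions with common prefix '+'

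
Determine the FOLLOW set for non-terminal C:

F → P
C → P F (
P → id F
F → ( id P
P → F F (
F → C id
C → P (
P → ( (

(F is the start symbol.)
{ 'id' }

To compute FOLLOW(C), find every occurrence of C on a right-hand side N → α C β: add FIRST(β) \ {ε}, and if β is empty or nullable also add FOLLOW(N). Iterate to a fixed point.

In F → C id: C is followed by id, add FIRST(id) \ {ε} = { 'id' }

Taking the union: FOLLOW(C) = { 'id' }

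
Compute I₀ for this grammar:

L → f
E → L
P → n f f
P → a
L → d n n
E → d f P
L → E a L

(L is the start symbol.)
First, augment the grammar with L' → L
I₀ = CLOSURE({ [L' → . L] }):
  [L' → . L] has the dot before L: add [L → . f], [L → . d n n], [L → . E a L]
  [L → . E a L] has the dot before E: add [E → . L], [E → . d f P]
No further items can be added.

I₀ = { [E → . L], [E → . d f P], [L → . E a L], [L → . d n n], [L → . f], [L' → . L] }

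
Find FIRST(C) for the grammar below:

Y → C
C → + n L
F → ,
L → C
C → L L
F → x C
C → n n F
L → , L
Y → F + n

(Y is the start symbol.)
{ '+', ',', 'n' }

FIRST sets of the other non-terminals involved (by the same procedure, iterated to a fixed point):
  FIRST(L) = { '+', ',', 'n' }

From C → + n L:
  - '+' is a terminal: add '+' and stop
From C → L L:
  - L is a non-terminal: add FIRST(L) \ {ε} = { '+', ',', 'n' }
    L is not nullable, so stop
From C → n n F:
  - n is a terminal: add 'n' and stop

Collecting: FIRST(C) = { '+', ',', 'n' }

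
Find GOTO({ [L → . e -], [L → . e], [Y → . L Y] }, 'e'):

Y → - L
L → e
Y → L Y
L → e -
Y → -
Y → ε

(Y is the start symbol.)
{ [L → e . -], [L → e .] }

GOTO(I, 'e') = CLOSURE({ [A → αX.β] : [A → α.Xβ] ∈ I, X = 'e' })

Items with dot before 'e', with the dot advanced:
  [L → . e] → [L → e .]
  [L → . e -] → [L → e . -]
Closure adds nothing (no advanced item has the dot before a non-terminal).

GOTO = { [L → e . -], [L → e .] }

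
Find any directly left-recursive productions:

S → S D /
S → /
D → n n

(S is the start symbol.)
Yes, S is left-recursive

Direct left recursion occurs when N → N α for some non-terminal N (the right-hand side begins with the left-hand side itself).

S → S D /: LEFT RECURSIVE (starts with S)
S → /: starts with '/'
D → n n: starts with n

The grammar has direct left recursion on: S.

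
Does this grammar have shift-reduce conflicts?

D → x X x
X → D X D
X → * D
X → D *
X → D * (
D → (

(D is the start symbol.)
A shift-reduce conflict occurs when an LR(0) state has both:
  - a complete (reduce) item [A → α .] (dot at the end), and
  - a shift item [B → β . c γ] (dot before a terminal).

Augment with D' → D and build the canonical LR(0) collection (I0 = CLOSURE({[D' → . D]}), then GOTO on every symbol after a dot until no new states appear). It has 13 states:
  I0: { [D → . (], [D → . x X x], [D' → . D] }  — shift
  I1: { [D → ( .] }  — reduce
  I2: { [D' → D .] }  — accept
  I3: { [D → . (], [D → . x X x], [D → x . X x], [X → . * D], [X → . D * (], [X → . D *], [X → . D X D] }  — shift
  I4: { [D → . (], [D → . x X x], [X → * . D] }  — shift
  I5: { [D → . (], [D → . x X x], [X → . * D], [X → . D * (], [X → . D *], [X → . D X D], [X → D . * (], [X → D . *], [X → D . X D] }  — shift
  I6: { [D → x X . x] }  — shift
  I7: { [D → x X x .] }  — reduce
  I8: { [D → . (], [D → . x X x], [X → * . D], [X → D * . (], [X → D * .] }  — shift, reduce
  I9: { [D → . (], [D → . x X x], [X → D X . D] }  — shift
  I10: { [X → D X D .] }  — reduce
  I11: { [D → ( .], [X → D * ( .] }  — 2 reduces
  I12: { [X → * D .] }  — reduce

I8 contains reduce item [X → D * .] and shift items [D → . (], [D → . x X x], [X → D * . (] — shift-reduce conflict.

Answer: Yes — I8: [X → D * .] vs [D → . (]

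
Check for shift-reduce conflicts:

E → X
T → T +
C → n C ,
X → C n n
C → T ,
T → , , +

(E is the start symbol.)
A shift-reduce conflict occurs when an LR(0) state has both:
  - a complete (reduce) item [A → α .] (dot at the end), and
  - a shift item [B → β . c γ] (dot before a terminal).

Augment with E' → E and build the canonical LR(0) collection (I0 = CLOSURE({[E' → . E]}), then GOTO on every symbol after a dot until no new states appear). It has 15 states:
  I0: { [C → . T ,], [C → . n C ,], [E → . X], [E' → . E], [T → . , , +], [T → . T +], [X → . C n n] }  — shift
  I1: { [T → , . , +] }  — shift
  I2: { [X → C . n n] }  — shift
  I3: { [E' → E .] }  — accept
  I4: { [C → T . ,], [T → T . +] }  — shift
  I5: { [E → X .] }  — reduce
  I6: { [C → . T ,], [C → . n C ,], [C → n . C ,], [T → . , , +], [T → . T +] }  — shift
  I7: { [C → n C . ,] }  — shift
  I8: { [C → n C , .] }  — reduce
  I9: { [T → T + .] }  — reduce
  I10: { [C → T , .] }  — reduce
  I11: { [X → C n . n] }  — shift
  I12: { [X → C n n .] }  — reduce
  I13: { [T → , , . +] }  — shift
  I14: { [T → , , + .] }  — reduce

No state contains both a complete item and a shift item.

Answer: No shift-reduce conflicts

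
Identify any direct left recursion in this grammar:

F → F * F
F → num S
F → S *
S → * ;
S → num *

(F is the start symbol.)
Yes, F is left-recursive

Direct left recursion occurs when N → N α for some non-terminal N (the right-hand side begins with the left-hand side itself).

F → F * F: LEFT RECURSIVE (starts with F)
F → num S: starts with num
F → S *: starts with S
S → * ;: starts with '*'
S → num *: starts with num

The grammar has direct left recursion on: F.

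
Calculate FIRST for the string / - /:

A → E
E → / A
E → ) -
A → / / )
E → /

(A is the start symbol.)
{ '/' }

To compute FIRST(/ - /), process the symbols left to right:
Symbol / is a terminal. Add '/' and stop.
FIRST(/ - /) = { '/' }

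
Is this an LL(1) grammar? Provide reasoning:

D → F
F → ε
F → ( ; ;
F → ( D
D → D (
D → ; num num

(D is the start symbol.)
No. Predict set conflict for D: { '(' }

Relevant sets:
  FIRST(F) = { '(', ε }
  FIRST(D) = { '(', ';', ε }
  FOLLOW(D) = { $, '(' }
  FOLLOW(F) = { $, '(' }

For D:
  PREDICT(D → F) = { $, '(' }
  PREDICT(D → D '(') = { '(', ';' }
  PREDICT(D → ';' num num) = { ';' }
For F:
  PREDICT(F → ε) = { $, '(' }
  PREDICT(F → '(' ';' ';') = { '(' }
  PREDICT(F → '(' D) = { '(' }

Conflict found: Predict set conflict for D: { '(' }
The grammar is NOT LL(1).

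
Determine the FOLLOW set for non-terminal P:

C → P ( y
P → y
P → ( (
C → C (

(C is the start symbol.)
{ '(' }

In C → P ( y: P is followed by '(' y, add FIRST('(' y) \ {ε} = { '(' }

Taking the union: FOLLOW(P) = { '(' }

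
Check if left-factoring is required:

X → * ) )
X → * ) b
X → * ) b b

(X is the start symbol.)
Left-factoring is needed when two productions for the same non-terminal
share a common prefix on the right-hand side.

Productions for X:
  X → * ) )
  X → * ) b
  X → * ) b b

Found common prefix '* )' in productions for X

Answer: Yes, X has productions with common prefix '* )'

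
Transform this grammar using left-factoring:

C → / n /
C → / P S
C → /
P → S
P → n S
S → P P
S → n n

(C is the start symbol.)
Left-factoring transforms A → αβ₁ | αβ₂ into A → αA' and A' → β₁ | β₂
(α is the longest common prefix among the alternatives). Repeat until
no nonterminal has two alternatives with a common prefix.

Round 1: C has alternatives sharing prefix '/'. Introduce C': C → / C'
  Add: C' → n /
  Add: C' → P S
  Add: C' → ε

No remaining common prefixes — done.

Resulting grammar:
C → / C'
C' → n /
C' → P S
C' → ε
P → S
P → n S
S → P P
S → n n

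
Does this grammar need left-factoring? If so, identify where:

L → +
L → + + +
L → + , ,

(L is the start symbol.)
Left-factoring is needed when two productions for the same non-terminal
share a common prefix on the right-hand side.

Productions for L:
  L → +
  L → + + +
  L → + , ,

Found common prefix '+' in productions for L

Answer: Yes, L has productions with common prefix '+'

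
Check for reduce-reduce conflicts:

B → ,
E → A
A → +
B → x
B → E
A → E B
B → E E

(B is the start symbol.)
A reduce-reduce conflict occurs when an LR(0) state has two complete items [A → α .] and [B → β .] — both call for a reduction, and with no lookahead the parser cannot choose between them.

Augment with B' → B and build the canonical LR(0) collection (I0 = CLOSURE({[B' → . B]}), then GOTO on every symbol after a dot until no new states appear). It has 9 states:
  I0: { [A → . +], [A → . E B], [B → . ,], [B → . E E], [B → . E], [B → . x], [B' → . B], [E → . A] }  — shift
  I1: { [A → + .] }  — reduce
  I2: { [B → , .] }  — reduce
  I3: { [E → A .] }  — reduce
  I4: { [B' → B .] }  — accept
  I5: { [A → . +], [A → . E B], [A → E . B], [B → . ,], [B → . E E], [B → . E], [B → . x], [B → E . E], [B → E .], [E → . A] }  — shift, reduce
  I6: { [B → x .] }  — reduce
  I7: { [A → E B .] }  — reduce
  I8: { [A → . +], [A → . E B], [A → E . B], [B → . ,], [B → . E E], [B → . E], [B → . x], [B → E . E], [B → E .], [B → E E .], [E → . A] }  — shift, 2 reduces

I8 contains complete items [B → E .], [B → E E .] — reduce-reduce conflict.

Answer: Yes — I8: [B → E .] vs [B → E E .]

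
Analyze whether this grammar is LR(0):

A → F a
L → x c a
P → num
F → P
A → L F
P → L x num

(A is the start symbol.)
Yes, the grammar is LR(0)

A grammar is LR(0) if no state in the canonical LR(0) collection has:
  - both a shift item (dot before a terminal) and a complete item (shift-reduce conflict), or
  - two or more complete items (reduce-reduce conflict; the accept item [A' → A .] counts as a complete item here).

Augment with A' → A and build the canonical LR(0) collection (I0 = CLOSURE({[A' → . A]}), then GOTO on every symbol after a dot until no new states appear). It has 15 states:
  I0: { [A → . F a], [A → . L F], [A' → . A], [F → . P], [L → . x c a], [P → . L x num], [P → . num] }  — shift
  I1: { [A' → A .] }  — accept
  I2: { [A → F . a] }  — shift
  I3: { [A → L . F], [F → . P], [L → . x c a], [P → . L x num], [P → . num], [P → L . x num] }  — shift
  I4: { [F → P .] }  — reduce
  I5: { [P → num .] }  — reduce
  I6: { [L → x . c a] }  — shift
  I7: { [L → x c . a] }  — shift
  I8: { [L → x c a .] }  — reduce
  I9: { [A → L F .] }  — reduce
  I10: { [P → L . x num] }  — shift
  I11: { [L → x . c a], [P → L x . num] }  — shift
  I12: { [P → L x num .] }  — reduce
  I13: { [P → L x . num] }  — shift
  I14: { [A → F a .] }  — reduce

Every state is either a pure shift/goto state or contains exactly one complete item and nothing to shift — no conflicts. The grammar is LR(0).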